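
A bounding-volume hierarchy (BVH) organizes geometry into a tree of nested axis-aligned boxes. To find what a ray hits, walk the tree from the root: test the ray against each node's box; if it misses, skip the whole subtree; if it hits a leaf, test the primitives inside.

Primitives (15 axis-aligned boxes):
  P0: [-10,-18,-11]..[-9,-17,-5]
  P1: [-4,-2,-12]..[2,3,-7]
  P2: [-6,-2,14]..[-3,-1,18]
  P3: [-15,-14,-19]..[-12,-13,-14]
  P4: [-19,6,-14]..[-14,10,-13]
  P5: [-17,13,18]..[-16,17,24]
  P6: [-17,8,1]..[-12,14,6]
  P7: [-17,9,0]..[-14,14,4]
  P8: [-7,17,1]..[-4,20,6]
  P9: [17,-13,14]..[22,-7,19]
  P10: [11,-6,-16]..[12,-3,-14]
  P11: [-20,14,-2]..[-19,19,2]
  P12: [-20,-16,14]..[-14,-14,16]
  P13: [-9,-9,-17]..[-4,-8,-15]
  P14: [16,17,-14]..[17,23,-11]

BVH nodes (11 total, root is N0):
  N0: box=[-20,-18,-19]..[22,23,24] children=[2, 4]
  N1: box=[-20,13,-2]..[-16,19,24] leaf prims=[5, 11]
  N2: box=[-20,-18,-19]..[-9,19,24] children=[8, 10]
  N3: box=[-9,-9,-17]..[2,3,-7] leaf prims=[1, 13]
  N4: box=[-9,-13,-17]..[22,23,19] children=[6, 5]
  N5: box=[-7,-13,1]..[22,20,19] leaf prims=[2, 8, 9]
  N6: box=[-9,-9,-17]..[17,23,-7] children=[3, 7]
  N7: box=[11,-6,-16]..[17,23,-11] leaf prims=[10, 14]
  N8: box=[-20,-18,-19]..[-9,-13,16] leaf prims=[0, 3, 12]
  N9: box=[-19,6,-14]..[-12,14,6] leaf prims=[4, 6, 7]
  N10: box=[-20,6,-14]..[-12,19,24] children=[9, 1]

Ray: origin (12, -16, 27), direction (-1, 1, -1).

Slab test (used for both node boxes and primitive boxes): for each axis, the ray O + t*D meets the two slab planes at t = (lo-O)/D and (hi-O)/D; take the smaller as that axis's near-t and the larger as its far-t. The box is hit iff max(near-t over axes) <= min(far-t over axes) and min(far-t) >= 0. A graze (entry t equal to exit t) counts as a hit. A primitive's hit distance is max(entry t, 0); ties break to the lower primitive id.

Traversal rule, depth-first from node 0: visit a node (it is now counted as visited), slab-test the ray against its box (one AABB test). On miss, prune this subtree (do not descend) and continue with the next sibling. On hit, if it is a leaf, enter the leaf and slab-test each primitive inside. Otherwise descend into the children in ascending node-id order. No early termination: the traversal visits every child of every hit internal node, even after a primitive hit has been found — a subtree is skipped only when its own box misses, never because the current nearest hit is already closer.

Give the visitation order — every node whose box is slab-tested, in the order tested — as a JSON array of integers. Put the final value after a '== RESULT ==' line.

Traverse from the root:
N0 x:[-10,32] y:[-2,39] z:[3,46] -> hit [3,32], descend [2, 4]
  N2 x:[21,32] y:[-2,35] z:[3,46] -> hit [21,32], descend [8, 10]
    N8 x:[21,32] y:[-2,3] z:[11,46] -> miss, prune
    N10 x:[24,32] y:[22,35] z:[3,41] -> hit [24,32], descend [1, 9]
      N1 x:[28,32] y:[29,35] z:[3,29] -> hit [29,29] leaf, test {P5(miss), P11(miss)}
      N9 x:[24,31] y:[22,30] z:[21,41] -> hit [24,30] leaf, test {P4(miss), P6@t=24, P7@t=26}
  N4 x:[-10,21] y:[3,39] z:[8,44] -> hit [8,21], descend [5, 6]
    N5 x:[-10,19] y:[3,36] z:[8,26] -> hit [8,19] leaf, test {P2(miss), P8(miss), P9(miss)}
    N6 x:[-5,21] y:[7,39] z:[34,44] -> miss, prune

9 AABB tests over nodes [0, 2, 8, 10, 1, 9, 4, 5, 6]; 3 leaves entered; closest P6.

== RESULT ==
[0, 2, 8, 10, 1, 9, 4, 5, 6]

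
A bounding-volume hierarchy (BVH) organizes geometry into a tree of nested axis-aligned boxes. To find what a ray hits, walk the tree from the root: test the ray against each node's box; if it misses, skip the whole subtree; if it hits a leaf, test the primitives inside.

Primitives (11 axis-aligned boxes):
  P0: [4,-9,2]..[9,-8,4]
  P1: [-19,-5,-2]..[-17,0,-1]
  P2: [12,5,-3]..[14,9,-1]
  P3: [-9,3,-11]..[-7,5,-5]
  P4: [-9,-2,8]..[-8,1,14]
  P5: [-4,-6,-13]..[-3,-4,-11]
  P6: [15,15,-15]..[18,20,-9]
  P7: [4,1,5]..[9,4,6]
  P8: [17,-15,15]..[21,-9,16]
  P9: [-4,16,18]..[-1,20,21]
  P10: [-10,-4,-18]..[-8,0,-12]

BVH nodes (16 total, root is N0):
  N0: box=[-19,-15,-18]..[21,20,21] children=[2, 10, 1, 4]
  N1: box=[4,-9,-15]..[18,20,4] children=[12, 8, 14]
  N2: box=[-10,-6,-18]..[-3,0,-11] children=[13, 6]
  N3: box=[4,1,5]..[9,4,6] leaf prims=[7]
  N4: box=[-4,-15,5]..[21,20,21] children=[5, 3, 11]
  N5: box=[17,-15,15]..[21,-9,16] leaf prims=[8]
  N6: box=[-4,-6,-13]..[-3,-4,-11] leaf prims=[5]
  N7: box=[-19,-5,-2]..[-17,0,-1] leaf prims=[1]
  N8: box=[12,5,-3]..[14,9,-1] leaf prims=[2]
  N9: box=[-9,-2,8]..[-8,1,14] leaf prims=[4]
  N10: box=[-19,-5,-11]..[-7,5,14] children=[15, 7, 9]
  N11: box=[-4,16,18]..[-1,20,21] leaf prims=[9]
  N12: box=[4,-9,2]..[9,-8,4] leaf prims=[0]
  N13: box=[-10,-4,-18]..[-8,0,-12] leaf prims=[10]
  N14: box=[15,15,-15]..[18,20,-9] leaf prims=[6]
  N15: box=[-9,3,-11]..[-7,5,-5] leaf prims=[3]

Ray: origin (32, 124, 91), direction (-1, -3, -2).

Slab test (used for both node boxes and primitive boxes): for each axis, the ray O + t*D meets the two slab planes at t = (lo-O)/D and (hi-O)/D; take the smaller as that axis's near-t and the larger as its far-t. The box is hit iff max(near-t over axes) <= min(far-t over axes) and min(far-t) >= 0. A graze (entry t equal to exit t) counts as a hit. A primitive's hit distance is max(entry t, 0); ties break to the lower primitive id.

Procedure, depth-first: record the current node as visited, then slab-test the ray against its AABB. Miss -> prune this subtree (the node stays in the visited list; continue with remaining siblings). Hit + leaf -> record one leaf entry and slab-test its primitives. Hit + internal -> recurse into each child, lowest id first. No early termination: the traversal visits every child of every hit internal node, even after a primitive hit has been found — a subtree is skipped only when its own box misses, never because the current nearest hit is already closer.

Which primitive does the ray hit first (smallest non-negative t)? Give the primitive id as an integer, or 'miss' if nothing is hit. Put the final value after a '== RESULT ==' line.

Traverse from the root:
N0 x:[11,51] y:[104/3,139/3] z:[35,109/2] -> hit [35,139/3], descend [1, 2, 4, 10]
  N1 x:[14,28] y:[104/3,133/3] z:[87/2,53] -> miss, prune
  N2 x:[35,42] y:[124/3,130/3] z:[51,109/2] -> miss, prune
  N4 x:[11,36] y:[104/3,139/3] z:[35,43] -> hit [35,36], descend [3, 5, 11]
    N3 x:[23,28] y:[40,41] z:[85/2,43] -> miss, prune
    N5 x:[11,15] y:[133/3,139/3] z:[75/2,38] -> miss, prune
    N11 x:[33,36] y:[104/3,36] z:[35,73/2] -> hit [35,36] leaf, test {P9@t=35}
  N10 x:[39,51] y:[119/3,43] z:[77/2,51] -> hit [119/3,43], descend [7, 9, 15]
    N7 x:[49,51] y:[124/3,43] z:[46,93/2] -> miss, prune
    N9 x:[40,41] y:[41,42] z:[77/2,83/2] -> hit [41,41] leaf, test {P4@t=41}
    N15 x:[39,41] y:[119/3,121/3] z:[48,51] -> miss, prune

11 AABB tests over nodes [0, 1, 2, 4, 3, 5, 11, 10, 7, 9, 15]; 2 leaves entered; closest P9.

== RESULT ==
9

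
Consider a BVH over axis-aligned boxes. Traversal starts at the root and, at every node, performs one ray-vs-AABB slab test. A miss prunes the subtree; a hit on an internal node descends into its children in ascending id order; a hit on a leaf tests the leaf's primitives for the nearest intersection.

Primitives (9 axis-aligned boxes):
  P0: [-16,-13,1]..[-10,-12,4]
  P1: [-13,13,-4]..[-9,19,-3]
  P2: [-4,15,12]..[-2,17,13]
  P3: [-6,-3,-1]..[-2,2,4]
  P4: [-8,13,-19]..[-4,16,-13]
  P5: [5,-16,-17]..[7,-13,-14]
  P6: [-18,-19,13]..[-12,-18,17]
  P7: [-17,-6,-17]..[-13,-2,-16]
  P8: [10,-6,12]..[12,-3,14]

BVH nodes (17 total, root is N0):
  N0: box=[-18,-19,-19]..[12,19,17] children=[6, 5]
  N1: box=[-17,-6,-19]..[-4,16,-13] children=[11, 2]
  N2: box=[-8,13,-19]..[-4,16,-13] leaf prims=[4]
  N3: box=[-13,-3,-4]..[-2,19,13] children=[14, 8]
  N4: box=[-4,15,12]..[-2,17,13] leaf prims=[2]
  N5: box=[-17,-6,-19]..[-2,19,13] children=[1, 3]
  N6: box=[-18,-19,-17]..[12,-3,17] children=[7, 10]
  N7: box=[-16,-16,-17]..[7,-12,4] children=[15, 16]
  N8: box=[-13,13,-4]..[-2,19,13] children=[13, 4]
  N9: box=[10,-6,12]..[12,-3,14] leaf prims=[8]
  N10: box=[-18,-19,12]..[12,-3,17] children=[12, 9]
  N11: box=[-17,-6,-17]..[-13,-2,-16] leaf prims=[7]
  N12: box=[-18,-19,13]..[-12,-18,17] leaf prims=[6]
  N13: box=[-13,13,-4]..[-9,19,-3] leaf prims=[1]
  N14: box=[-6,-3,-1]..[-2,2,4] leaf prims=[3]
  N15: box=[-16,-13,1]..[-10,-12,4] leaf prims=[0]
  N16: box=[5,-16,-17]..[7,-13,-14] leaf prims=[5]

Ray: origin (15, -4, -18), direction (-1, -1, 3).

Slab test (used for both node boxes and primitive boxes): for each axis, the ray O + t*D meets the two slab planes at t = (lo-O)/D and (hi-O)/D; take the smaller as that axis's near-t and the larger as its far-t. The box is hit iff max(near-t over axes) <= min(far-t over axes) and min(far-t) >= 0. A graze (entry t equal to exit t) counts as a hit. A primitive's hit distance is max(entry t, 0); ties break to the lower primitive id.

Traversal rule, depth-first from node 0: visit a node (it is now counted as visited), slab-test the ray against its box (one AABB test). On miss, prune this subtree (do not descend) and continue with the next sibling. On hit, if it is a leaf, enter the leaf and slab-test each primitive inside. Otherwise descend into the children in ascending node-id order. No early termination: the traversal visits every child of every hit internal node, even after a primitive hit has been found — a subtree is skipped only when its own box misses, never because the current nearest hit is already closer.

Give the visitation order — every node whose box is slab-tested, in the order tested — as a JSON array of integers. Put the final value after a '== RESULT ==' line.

Traverse from the root:
N0 x:[3,33] y:[-23,15] z:[-1/3,35/3] -> hit [3,35/3], descend [5, 6]
  N5 x:[17,32] y:[-23,2] z:[-1/3,31/3] -> miss, prune
  N6 x:[3,33] y:[-1,15] z:[1/3,35/3] -> hit [3,35/3], descend [7, 10]
    N7 x:[8,31] y:[8,12] z:[1/3,22/3] -> miss, prune
    N10 x:[3,33] y:[-1,15] z:[10,35/3] -> hit [10,35/3], descend [9, 12]
      N9 x:[3,5] y:[-1,2] z:[10,32/3] -> miss, prune
      N12 x:[27,33] y:[14,15] z:[31/3,35/3] -> miss, prune

Summary -> nodes [0, 5, 6, 7, 10, 9, 12]; box-tests=7; leaf-entries=0; first=miss

== RESULT ==
[0, 5, 6, 7, 10, 9, 12]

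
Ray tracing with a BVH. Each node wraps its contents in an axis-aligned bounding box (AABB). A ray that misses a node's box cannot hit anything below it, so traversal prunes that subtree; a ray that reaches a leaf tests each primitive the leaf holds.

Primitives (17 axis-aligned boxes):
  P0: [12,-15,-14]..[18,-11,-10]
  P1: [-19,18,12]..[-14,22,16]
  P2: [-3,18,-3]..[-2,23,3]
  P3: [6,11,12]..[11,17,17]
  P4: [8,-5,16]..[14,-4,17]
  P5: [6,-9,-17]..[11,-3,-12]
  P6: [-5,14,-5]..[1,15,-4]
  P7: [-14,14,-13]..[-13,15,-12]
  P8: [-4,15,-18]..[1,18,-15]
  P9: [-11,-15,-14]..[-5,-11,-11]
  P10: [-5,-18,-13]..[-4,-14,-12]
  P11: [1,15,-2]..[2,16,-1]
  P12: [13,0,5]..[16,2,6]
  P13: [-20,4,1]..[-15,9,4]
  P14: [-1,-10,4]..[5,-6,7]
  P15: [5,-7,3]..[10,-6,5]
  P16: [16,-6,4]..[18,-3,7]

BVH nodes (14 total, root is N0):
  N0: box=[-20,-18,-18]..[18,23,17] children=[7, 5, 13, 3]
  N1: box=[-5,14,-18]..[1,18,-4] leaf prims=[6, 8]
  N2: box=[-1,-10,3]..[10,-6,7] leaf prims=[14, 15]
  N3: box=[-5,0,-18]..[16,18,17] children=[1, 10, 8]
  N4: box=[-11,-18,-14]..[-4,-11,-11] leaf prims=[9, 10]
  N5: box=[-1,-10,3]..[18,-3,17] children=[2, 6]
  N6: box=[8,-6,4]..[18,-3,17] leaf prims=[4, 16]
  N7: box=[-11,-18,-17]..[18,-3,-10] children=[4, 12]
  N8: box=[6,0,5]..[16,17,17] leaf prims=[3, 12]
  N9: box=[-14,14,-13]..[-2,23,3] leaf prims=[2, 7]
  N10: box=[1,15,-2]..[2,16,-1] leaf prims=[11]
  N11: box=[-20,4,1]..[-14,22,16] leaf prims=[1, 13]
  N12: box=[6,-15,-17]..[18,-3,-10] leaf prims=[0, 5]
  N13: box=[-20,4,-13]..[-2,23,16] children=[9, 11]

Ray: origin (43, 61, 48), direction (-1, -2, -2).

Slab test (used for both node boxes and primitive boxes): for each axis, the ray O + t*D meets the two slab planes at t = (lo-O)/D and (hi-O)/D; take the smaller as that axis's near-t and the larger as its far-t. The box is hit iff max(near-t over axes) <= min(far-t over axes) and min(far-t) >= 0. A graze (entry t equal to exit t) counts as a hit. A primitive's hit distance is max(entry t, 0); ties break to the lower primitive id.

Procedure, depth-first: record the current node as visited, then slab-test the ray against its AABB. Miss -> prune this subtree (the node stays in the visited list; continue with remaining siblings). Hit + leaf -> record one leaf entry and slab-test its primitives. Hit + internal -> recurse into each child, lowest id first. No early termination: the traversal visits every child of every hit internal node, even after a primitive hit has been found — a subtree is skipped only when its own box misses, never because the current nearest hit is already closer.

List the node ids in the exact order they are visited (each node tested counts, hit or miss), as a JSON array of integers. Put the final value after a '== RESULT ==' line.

Walk:
N0 x:[25,63] y:[19,79/2] z:[31/2,33] -> hit [25,33], descend [3, 5, 7, 13]
  N3 x:[27,48] y:[43/2,61/2] z:[31/2,33] -> hit [27,61/2], descend [1, 8, 10]
    N1 x:[42,48] y:[43/2,47/2] z:[26,33] -> miss, prune
    N8 x:[27,37] y:[22,61/2] z:[31/2,43/2] -> miss, prune
    N10 x:[41,42] y:[45/2,23] z:[49/2,25] -> miss, prune
  N5 x:[25,44] y:[32,71/2] z:[31/2,45/2] -> miss, prune
  N7 x:[25,54] y:[32,79/2] z:[29,65/2] -> hit [32,65/2], descend [4, 12]
    N4 x:[47,54] y:[36,79/2] z:[59/2,31] -> miss, prune
    N12 x:[25,37] y:[32,38] z:[29,65/2] -> hit [32,65/2] leaf, test {P0(miss), P5@t=32}
  N13 x:[45,63] y:[19,57/2] z:[16,61/2] -> miss, prune

order=[0, 3, 1, 8, 10, 5, 7, 4, 12, 13]  |boxes|=10  |leaves|=1  hit=P5

== RESULT ==
[0, 3, 1, 8, 10, 5, 7, 4, 12, 13]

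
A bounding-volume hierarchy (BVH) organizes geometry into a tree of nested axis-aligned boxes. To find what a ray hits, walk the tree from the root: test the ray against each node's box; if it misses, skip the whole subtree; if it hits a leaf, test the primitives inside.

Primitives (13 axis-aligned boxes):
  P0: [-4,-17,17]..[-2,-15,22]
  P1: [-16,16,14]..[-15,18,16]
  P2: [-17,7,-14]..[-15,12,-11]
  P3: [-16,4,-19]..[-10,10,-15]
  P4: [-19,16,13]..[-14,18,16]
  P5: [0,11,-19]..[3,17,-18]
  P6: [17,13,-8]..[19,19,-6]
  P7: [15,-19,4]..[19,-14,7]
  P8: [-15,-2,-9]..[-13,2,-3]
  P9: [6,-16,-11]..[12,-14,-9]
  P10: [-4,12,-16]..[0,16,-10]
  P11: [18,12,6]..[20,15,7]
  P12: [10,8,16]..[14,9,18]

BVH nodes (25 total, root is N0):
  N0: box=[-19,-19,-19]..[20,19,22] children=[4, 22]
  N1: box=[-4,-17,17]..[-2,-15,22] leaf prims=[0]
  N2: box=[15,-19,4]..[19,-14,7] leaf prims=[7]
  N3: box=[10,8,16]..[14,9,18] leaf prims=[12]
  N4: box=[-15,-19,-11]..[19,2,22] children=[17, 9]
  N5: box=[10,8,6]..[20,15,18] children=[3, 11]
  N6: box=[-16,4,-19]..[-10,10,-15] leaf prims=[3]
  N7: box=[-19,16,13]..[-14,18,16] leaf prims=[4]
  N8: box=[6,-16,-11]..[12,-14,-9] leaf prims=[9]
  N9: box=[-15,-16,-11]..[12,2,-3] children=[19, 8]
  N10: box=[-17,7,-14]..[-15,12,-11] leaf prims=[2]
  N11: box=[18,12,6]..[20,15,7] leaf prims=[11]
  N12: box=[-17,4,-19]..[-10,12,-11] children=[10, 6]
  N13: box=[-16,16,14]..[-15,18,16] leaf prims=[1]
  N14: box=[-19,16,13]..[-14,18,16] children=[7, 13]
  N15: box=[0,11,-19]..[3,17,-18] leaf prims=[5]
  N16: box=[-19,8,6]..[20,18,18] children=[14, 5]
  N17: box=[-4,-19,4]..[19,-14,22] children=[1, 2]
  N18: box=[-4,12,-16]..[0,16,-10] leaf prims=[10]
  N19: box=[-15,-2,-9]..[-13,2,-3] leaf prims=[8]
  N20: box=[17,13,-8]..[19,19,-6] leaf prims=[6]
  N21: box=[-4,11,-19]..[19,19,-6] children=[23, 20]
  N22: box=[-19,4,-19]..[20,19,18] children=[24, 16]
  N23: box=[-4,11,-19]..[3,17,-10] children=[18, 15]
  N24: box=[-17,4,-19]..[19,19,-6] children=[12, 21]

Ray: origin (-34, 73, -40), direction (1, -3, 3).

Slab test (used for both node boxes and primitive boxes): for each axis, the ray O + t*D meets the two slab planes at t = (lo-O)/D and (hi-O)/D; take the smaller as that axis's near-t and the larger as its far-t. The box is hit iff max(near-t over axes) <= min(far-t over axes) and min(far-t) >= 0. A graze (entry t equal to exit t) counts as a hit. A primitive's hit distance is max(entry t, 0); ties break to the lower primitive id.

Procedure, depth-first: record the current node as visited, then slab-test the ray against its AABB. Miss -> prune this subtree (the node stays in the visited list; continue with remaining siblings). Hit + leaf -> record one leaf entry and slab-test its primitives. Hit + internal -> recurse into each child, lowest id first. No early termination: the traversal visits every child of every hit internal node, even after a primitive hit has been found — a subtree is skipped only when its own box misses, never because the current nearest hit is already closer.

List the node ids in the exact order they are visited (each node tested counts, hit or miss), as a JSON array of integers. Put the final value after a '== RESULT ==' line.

Trace the traversal:
N0 x:[15,54] y:[18,92/3] z:[7,62/3] -> hit [18,62/3], descend [4, 22]
  N4 x:[19,53] y:[71/3,92/3] z:[29/3,62/3] -> miss, prune
  N22 x:[15,54] y:[18,23] z:[7,58/3] -> hit [18,58/3], descend [16, 24]
    N16 x:[15,54] y:[55/3,65/3] z:[46/3,58/3] -> hit [55/3,58/3], descend [5, 14]
      N5 x:[44,54] y:[58/3,65/3] z:[46/3,58/3] -> miss, prune
      N14 x:[15,20] y:[55/3,19] z:[53/3,56/3] -> hit [55/3,56/3], descend [7, 13]
        N7 x:[15,20] y:[55/3,19] z:[53/3,56/3] -> hit [55/3,56/3] leaf, test {P4@t=55/3}
        N13 x:[18,19] y:[55/3,19] z:[18,56/3] -> hit [55/3,56/3] leaf, test {P1@t=55/3}
    N24 x:[17,53] y:[18,23] z:[7,34/3] -> miss, prune

Visited [0, 4, 22, 16, 5, 14, 7, 13, 24]. Tests: 9 box, 2 leaf. Nearest: P1.

== RESULT ==
[0, 4, 22, 16, 5, 14, 7, 13, 24]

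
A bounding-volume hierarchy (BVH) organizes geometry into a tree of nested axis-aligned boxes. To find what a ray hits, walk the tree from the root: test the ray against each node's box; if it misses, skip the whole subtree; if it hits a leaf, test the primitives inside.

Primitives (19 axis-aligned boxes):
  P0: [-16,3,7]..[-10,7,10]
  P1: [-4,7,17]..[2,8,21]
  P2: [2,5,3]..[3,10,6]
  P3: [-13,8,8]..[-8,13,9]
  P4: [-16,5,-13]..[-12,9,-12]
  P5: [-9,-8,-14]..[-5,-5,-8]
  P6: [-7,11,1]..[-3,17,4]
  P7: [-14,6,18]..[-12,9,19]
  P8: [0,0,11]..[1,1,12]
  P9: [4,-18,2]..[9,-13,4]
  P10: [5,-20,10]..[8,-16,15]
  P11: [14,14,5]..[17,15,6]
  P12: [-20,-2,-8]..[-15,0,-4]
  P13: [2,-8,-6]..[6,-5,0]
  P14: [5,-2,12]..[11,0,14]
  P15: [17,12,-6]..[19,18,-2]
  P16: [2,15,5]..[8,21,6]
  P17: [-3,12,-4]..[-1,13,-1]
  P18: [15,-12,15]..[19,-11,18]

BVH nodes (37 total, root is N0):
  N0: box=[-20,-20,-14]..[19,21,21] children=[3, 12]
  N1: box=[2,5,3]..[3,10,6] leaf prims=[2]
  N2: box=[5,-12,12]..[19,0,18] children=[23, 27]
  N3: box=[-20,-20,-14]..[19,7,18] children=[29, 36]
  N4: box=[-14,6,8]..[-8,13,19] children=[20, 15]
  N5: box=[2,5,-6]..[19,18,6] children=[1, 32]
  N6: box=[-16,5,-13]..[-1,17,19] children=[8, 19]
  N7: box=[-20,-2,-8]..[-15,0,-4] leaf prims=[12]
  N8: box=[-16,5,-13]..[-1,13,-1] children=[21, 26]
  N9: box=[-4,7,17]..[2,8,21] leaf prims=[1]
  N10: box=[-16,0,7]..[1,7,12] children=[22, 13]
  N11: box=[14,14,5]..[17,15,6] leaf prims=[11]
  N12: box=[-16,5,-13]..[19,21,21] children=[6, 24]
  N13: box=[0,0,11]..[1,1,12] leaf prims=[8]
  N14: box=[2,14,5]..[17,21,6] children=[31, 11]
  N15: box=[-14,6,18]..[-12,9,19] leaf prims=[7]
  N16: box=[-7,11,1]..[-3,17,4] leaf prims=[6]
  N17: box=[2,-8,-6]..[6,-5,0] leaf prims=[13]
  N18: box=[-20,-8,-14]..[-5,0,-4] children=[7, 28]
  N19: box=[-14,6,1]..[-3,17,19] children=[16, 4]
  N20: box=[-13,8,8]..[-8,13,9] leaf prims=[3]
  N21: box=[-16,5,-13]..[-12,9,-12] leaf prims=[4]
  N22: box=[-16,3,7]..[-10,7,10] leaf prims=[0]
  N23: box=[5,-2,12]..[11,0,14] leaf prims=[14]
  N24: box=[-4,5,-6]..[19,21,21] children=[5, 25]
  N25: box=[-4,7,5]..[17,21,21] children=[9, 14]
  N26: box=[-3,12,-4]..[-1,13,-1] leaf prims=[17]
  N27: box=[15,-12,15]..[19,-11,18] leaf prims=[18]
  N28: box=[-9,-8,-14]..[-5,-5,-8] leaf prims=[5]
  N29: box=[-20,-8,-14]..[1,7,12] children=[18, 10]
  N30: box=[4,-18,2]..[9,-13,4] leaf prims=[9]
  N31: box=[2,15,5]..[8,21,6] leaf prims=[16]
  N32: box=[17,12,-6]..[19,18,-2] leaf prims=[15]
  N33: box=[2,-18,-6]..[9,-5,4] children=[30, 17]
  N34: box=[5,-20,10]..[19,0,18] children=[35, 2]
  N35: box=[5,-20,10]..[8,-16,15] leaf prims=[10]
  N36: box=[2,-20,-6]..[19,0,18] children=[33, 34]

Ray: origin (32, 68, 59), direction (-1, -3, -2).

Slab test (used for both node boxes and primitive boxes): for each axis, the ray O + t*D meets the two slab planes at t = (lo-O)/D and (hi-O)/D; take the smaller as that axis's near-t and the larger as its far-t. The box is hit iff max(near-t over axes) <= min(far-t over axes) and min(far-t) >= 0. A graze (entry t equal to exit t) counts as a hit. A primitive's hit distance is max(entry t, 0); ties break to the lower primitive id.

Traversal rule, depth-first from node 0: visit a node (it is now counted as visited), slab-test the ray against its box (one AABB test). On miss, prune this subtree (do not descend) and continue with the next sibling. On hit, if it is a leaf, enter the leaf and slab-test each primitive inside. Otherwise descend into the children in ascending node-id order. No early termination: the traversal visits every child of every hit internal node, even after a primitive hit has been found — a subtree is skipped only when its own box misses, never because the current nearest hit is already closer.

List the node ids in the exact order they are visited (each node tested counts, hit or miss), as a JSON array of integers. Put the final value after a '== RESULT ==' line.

Walk:
N0 x:[13,52] y:[47/3,88/3] z:[19,73/2] -> hit [19,88/3], descend [3, 12]
  N3 x:[13,52] y:[61/3,88/3] z:[41/2,73/2] -> hit [41/2,88/3], descend [29, 36]
    N29 x:[31,52] y:[61/3,76/3] z:[47/2,73/2] -> miss, prune
    N36 x:[13,30] y:[68/3,88/3] z:[41/2,65/2] -> hit [68/3,88/3], descend [33, 34]
      N33 x:[23,30] y:[73/3,86/3] z:[55/2,65/2] -> hit [55/2,86/3], descend [17, 30]
        N17 x:[26,30] y:[73/3,76/3] z:[59/2,65/2] -> miss, prune
        N30 x:[23,28] y:[27,86/3] z:[55/2,57/2] -> hit [55/2,28] leaf, test {P9@t=55/2}
      N34 x:[13,27] y:[68/3,88/3] z:[41/2,49/2] -> hit [68/3,49/2], descend [2, 35]
        N2 x:[13,27] y:[68/3,80/3] z:[41/2,47/2] -> hit [68/3,47/2], descend [23, 27]
          N23 x:[21,27] y:[68/3,70/3] z:[45/2,47/2] -> hit [68/3,70/3] leaf, test {P14@t=68/3}
          N27 x:[13,17] y:[79/3,80/3] z:[41/2,22] -> miss, prune
        N35 x:[24,27] y:[28,88/3] z:[22,49/2] -> miss, prune
  N12 x:[13,48] y:[47/3,21] z:[19,36] -> hit [19,21], descend [6, 24]
    N6 x:[33,48] y:[17,21] z:[20,36] -> miss, prune
    N24 x:[13,36] y:[47/3,21] z:[19,65/2] -> hit [19,21], descend [5, 25]
      N5 x:[13,30] y:[50/3,21] z:[53/2,65/2] -> miss, prune
      N25 x:[15,36] y:[47/3,61/3] z:[19,27] -> hit [19,61/3], descend [9, 14]
        N9 x:[30,36] y:[20,61/3] z:[19,21] -> miss, prune
        N14 x:[15,30] y:[47/3,18] z:[53/2,27] -> miss, prune

Summary -> nodes [0, 3, 29, 36, 33, 17, 30, 34, 2, 23, 27, 35, 12, 6, 24, 5, 25, 9, 14]; box-tests=19; leaf-entries=2; first=P14

== RESULT ==
[0, 3, 29, 36, 33, 17, 30, 34, 2, 23, 27, 35, 12, 6, 24, 5, 25, 9, 14]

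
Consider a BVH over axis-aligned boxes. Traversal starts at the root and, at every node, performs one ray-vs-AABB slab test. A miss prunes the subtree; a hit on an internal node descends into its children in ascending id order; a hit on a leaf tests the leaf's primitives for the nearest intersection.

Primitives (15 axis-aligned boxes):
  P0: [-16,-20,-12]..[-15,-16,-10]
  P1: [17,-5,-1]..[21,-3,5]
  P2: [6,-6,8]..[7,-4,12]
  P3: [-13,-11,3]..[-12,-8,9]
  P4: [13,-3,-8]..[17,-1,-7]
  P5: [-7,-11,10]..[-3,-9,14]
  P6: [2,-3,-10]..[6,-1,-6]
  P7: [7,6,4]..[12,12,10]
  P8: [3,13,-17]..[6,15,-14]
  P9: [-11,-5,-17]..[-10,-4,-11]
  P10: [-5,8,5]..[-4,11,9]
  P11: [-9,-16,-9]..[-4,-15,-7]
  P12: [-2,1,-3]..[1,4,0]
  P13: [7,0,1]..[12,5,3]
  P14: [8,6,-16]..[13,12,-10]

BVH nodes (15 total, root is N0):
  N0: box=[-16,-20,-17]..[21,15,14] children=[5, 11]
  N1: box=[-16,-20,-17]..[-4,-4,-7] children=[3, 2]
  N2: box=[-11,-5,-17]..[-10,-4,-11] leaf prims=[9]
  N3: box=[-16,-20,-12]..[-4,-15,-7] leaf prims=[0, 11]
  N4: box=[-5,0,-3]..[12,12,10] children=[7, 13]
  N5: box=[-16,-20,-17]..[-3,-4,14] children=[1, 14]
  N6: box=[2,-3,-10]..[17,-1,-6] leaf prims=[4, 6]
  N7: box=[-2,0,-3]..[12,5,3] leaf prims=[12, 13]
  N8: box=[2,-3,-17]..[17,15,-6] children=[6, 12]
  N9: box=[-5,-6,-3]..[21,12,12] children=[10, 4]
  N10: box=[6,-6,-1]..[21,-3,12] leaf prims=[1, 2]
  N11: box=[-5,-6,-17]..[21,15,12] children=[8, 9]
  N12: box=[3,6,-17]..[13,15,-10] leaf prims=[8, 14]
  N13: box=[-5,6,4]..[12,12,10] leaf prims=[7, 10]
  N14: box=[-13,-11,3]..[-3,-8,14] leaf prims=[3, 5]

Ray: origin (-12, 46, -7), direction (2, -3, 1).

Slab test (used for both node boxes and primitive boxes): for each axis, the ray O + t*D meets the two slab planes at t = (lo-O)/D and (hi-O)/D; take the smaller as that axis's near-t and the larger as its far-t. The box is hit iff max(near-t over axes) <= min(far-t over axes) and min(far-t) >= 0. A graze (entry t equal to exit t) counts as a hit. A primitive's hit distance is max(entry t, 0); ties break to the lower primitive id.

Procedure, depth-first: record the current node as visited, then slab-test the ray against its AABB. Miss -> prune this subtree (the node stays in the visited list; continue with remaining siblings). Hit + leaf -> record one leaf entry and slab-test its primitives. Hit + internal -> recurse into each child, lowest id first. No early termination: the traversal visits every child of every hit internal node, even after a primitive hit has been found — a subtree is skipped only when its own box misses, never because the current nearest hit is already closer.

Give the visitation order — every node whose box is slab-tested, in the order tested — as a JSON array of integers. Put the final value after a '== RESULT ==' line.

Trace the traversal:
N0 x:[-2,33/2] y:[31/3,22] z:[-10,21] -> hit [31/3,33/2], descend [5, 11]
  N5 x:[-2,9/2] y:[50/3,22] z:[-10,21] -> miss, prune
  N11 x:[7/2,33/2] y:[31/3,52/3] z:[-10,19] -> hit [31/3,33/2], descend [8, 9]
    N8 x:[7,29/2] y:[31/3,49/3] z:[-10,1] -> miss, prune
    N9 x:[7/2,33/2] y:[34/3,52/3] z:[4,19] -> hit [34/3,33/2], descend [4, 10]
      N4 x:[7/2,12] y:[34/3,46/3] z:[4,17] -> hit [34/3,12], descend [7, 13]
        N7 x:[5,12] y:[41/3,46/3] z:[4,10] -> miss, prune
        N13 x:[7/2,12] y:[34/3,40/3] z:[11,17] -> hit [34/3,12] leaf, test {P7@t=34/3, P10(miss)}
      N10 x:[9,33/2] y:[49/3,52/3] z:[6,19] -> hit [49/3,33/2] leaf, test {P1(miss), P2(miss)}

Summary -> nodes [0, 5, 11, 8, 9, 4, 7, 13, 10]; box-tests=9; leaf-entries=2; first=P7

== RESULT ==
[0, 5, 11, 8, 9, 4, 7, 13, 10]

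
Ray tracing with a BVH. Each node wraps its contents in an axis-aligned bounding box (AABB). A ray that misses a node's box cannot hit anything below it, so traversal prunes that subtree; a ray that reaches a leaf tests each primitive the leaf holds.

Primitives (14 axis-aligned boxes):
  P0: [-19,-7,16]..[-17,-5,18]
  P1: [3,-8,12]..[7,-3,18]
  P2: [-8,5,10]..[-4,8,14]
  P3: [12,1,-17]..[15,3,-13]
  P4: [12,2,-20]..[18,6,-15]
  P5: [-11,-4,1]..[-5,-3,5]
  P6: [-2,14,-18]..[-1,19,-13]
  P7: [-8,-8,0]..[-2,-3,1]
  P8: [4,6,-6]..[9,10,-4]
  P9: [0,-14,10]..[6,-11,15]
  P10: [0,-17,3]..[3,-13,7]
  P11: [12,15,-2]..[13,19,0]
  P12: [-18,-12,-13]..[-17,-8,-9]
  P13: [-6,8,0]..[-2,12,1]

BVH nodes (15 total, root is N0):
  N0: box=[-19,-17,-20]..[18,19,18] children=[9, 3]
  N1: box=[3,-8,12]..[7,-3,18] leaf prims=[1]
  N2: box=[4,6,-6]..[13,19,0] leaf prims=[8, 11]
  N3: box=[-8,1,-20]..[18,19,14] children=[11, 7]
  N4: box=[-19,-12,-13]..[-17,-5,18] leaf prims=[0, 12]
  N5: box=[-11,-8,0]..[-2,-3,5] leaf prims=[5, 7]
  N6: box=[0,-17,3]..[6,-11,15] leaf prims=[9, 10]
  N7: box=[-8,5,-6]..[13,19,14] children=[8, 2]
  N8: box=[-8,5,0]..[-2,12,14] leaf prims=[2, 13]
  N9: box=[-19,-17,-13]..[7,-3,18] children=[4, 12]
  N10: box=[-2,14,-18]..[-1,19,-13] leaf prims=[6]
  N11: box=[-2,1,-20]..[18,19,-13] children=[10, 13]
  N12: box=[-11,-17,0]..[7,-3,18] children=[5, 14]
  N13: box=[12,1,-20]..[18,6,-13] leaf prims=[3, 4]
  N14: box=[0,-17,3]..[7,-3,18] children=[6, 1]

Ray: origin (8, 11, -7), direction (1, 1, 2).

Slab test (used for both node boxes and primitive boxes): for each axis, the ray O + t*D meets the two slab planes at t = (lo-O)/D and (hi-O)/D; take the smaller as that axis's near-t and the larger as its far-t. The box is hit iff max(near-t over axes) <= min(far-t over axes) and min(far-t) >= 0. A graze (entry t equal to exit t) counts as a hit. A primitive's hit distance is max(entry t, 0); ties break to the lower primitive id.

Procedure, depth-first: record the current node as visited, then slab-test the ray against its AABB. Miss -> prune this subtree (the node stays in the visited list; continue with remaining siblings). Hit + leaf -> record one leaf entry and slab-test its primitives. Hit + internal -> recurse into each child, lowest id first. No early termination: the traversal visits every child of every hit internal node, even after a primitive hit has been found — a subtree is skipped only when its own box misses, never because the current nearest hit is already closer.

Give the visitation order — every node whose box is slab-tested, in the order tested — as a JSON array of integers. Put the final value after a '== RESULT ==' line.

Walk:
N0 x:[-27,10] y:[-28,8] z:[-13/2,25/2] -> hit [-13/2,8], descend [3, 9]
  N3 x:[-16,10] y:[-10,8] z:[-13/2,21/2] -> hit [-13/2,8], descend [7, 11]
    N7 x:[-16,5] y:[-6,8] z:[1/2,21/2] -> hit [1/2,5], descend [2, 8]
      N2 x:[-4,5] y:[-5,8] z:[1/2,7/2] -> hit [1/2,7/2] leaf, test {P8(miss), P11(miss)}
      N8 x:[-16,-10] y:[-6,1] z:[7/2,21/2] -> miss, prune
    N11 x:[-10,10] y:[-10,8] z:[-13/2,-3] -> miss, prune
  N9 x:[-27,-1] y:[-28,-14] z:[-3,25/2] -> miss, prune

order=[0, 3, 7, 2, 8, 11, 9]  |boxes|=7  |leaves|=1  hit=miss

== RESULT ==
[0, 3, 7, 2, 8, 11, 9]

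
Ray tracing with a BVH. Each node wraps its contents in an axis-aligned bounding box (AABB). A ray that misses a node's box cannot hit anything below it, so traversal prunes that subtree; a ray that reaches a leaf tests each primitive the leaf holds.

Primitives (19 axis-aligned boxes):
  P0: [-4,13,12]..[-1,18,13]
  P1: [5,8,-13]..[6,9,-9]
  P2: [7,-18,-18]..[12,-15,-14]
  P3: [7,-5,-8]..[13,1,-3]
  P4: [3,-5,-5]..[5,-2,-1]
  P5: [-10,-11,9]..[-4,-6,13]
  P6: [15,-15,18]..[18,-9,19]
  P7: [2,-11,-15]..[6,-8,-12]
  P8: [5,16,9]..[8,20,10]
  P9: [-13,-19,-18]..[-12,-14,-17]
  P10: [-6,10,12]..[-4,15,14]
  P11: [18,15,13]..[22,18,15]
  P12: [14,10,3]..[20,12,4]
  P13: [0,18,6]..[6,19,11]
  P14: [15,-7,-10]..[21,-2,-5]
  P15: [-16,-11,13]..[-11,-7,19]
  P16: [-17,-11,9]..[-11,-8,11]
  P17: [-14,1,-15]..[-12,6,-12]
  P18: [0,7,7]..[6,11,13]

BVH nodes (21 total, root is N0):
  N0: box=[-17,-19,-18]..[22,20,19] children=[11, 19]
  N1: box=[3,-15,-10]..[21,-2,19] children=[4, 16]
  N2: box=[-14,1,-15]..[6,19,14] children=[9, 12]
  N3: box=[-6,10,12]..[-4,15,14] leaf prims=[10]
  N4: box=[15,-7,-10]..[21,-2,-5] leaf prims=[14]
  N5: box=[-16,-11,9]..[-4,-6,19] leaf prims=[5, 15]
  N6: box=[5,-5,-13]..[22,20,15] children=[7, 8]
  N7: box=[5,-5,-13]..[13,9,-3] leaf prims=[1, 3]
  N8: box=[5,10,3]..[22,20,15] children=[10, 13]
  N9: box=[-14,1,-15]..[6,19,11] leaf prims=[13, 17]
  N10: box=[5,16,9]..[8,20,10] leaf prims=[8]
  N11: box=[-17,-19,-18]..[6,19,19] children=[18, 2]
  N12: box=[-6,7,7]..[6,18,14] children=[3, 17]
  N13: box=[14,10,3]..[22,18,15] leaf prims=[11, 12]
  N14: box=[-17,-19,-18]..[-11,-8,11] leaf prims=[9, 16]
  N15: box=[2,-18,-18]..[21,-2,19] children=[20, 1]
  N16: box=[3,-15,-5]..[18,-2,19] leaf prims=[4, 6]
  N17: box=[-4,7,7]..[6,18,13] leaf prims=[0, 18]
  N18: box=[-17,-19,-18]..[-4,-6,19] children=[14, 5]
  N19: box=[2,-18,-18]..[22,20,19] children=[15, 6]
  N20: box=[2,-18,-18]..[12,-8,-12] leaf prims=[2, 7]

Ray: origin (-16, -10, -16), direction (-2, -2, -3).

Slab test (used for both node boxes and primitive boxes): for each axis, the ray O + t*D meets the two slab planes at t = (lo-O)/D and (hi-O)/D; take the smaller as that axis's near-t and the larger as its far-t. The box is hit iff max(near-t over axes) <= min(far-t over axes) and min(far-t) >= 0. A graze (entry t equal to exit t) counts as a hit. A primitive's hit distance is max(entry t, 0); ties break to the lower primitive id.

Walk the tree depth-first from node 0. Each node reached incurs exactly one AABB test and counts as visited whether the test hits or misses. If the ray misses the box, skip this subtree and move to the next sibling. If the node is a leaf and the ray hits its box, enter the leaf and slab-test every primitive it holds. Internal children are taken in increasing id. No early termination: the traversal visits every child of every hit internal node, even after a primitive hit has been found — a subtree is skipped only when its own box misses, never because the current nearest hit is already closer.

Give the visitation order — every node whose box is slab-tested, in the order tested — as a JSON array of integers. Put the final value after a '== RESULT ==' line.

Trace the traversal:
N0 x:[-19,1/2] y:[-15,9/2] z:[-35/3,2/3] -> hit [-35/3,1/2], descend [11, 19]
  N11 x:[-11,1/2] y:[-29/2,9/2] z:[-35/3,2/3] -> hit [-11,1/2], descend [2, 18]
    N2 x:[-11,-1] y:[-29/2,-11/2] z:[-10,-1/3] -> miss, prune
    N18 x:[-6,1/2] y:[-2,9/2] z:[-35/3,2/3] -> hit [-2,1/2], descend [5, 14]
      N5 x:[-6,0] y:[-2,1/2] z:[-35/3,-25/3] -> miss, prune
      N14 x:[-5/2,1/2] y:[-1,9/2] z:[-9,2/3] -> hit [-1,1/2] leaf, test {P9(miss), P16(miss)}
  N19 x:[-19,-9] y:[-15,4] z:[-35/3,2/3] -> miss, prune

Summary -> nodes [0, 11, 2, 18, 5, 14, 19]; box-tests=7; leaf-entries=1; first=miss

== RESULT ==
[0, 11, 2, 18, 5, 14, 19]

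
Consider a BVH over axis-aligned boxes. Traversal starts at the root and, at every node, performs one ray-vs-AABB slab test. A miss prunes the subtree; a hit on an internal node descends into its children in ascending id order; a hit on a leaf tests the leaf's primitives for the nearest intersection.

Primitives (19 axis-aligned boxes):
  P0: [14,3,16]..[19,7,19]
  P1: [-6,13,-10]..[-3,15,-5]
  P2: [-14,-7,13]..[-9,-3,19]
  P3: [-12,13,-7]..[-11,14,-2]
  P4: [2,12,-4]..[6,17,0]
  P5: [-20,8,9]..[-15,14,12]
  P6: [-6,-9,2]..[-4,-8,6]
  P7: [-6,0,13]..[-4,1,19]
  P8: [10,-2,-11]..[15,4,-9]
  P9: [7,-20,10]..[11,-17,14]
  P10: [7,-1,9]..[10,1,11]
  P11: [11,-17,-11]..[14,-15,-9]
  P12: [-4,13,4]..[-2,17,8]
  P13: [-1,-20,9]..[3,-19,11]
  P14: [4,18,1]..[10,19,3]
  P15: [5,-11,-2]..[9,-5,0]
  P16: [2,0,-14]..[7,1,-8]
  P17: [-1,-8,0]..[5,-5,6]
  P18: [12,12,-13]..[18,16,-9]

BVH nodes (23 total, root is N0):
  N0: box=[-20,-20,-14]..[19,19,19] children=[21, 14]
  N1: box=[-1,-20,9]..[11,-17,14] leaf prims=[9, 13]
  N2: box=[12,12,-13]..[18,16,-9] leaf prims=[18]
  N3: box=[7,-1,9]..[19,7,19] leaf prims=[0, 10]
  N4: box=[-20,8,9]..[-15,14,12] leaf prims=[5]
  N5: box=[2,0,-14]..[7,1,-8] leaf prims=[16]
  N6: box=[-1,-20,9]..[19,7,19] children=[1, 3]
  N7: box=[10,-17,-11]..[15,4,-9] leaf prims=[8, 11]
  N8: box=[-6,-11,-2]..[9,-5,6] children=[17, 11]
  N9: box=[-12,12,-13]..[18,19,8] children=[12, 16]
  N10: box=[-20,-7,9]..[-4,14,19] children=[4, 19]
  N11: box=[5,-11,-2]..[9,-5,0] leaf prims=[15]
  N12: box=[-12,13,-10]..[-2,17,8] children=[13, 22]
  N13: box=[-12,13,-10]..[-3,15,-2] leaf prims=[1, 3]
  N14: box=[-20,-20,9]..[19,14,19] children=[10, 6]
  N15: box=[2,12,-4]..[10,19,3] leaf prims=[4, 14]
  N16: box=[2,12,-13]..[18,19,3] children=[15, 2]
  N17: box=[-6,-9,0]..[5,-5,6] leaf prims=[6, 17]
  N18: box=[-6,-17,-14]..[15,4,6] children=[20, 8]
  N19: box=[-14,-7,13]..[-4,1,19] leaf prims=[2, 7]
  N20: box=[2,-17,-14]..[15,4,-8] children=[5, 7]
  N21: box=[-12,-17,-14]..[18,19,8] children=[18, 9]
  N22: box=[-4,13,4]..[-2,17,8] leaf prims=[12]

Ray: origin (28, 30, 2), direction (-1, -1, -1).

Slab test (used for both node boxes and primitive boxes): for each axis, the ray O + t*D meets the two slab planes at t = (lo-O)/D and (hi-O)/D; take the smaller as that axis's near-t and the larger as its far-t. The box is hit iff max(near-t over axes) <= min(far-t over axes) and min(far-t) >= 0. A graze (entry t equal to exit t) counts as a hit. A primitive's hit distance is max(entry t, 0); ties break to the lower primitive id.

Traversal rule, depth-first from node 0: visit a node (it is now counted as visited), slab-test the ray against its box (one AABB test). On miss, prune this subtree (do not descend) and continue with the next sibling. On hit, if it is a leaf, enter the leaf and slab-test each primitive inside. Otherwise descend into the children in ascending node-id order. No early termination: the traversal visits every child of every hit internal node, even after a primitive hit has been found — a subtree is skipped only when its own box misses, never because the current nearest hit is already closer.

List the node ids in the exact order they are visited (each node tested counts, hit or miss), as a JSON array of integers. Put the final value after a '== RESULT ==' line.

Trace the traversal:
N0 x:[9,48] y:[11,50] z:[-17,16] -> hit [11,16], descend [14, 21]
  N14 x:[9,48] y:[16,50] z:[-17,-7] -> miss, prune
  N21 x:[10,40] y:[11,47] z:[-6,16] -> hit [11,16], descend [9, 18]
    N9 x:[10,40] y:[11,18] z:[-6,15] -> hit [11,15], descend [12, 16]
      N12 x:[30,40] y:[13,17] z:[-6,12] -> miss, prune
      N16 x:[10,26] y:[11,18] z:[-1,15] -> hit [11,15], descend [2, 15]
        N2 x:[10,16] y:[14,18] z:[11,15] -> hit [14,15] leaf, test {P18@t=14}
        N15 x:[18,26] y:[11,18] z:[-1,6] -> miss, prune
    N18 x:[13,34] y:[26,47] z:[-4,16] -> miss, prune

Summary -> nodes [0, 14, 21, 9, 12, 16, 2, 15, 18]; box-tests=9; leaf-entries=1; first=P18

== RESULT ==
[0, 14, 21, 9, 12, 16, 2, 15, 18]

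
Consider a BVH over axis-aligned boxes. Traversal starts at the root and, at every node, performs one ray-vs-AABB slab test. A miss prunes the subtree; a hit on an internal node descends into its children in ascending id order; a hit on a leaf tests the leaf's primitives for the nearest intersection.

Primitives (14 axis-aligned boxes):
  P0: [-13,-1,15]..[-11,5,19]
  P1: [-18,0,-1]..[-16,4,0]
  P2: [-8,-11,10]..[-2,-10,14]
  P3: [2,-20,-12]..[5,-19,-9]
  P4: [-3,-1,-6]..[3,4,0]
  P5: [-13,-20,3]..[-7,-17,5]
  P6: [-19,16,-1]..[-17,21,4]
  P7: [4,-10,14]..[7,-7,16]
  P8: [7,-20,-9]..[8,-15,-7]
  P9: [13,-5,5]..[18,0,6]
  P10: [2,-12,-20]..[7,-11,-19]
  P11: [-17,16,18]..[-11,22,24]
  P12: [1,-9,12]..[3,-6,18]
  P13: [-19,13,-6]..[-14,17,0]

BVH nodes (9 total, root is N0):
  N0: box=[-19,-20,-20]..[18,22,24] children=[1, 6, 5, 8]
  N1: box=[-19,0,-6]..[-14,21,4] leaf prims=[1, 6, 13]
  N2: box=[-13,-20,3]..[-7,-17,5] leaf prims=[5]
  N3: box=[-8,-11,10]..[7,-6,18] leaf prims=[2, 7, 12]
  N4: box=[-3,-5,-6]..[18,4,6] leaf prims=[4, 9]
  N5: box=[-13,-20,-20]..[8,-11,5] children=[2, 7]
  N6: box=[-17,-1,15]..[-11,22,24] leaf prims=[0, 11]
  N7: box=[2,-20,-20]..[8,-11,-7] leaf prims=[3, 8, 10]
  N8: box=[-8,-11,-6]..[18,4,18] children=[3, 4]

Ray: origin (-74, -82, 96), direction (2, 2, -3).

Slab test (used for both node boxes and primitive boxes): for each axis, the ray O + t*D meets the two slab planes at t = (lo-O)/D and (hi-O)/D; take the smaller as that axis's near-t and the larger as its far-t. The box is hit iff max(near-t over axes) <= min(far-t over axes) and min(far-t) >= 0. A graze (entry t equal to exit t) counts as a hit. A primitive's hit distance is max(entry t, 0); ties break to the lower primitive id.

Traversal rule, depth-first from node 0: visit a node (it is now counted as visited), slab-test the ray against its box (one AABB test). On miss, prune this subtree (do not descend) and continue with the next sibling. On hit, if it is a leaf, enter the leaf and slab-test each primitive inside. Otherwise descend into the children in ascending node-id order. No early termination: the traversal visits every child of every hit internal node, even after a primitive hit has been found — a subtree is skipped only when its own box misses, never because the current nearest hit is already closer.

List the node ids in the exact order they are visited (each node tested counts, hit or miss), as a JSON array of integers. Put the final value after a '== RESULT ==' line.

Trace the traversal:
N0 x:[55/2,46] y:[31,52] z:[24,116/3] -> hit [31,116/3], descend [1, 5, 6, 8]
  N1 x:[55/2,30] y:[41,103/2] z:[92/3,34] -> miss, prune
  N5 x:[61/2,41] y:[31,71/2] z:[91/3,116/3] -> hit [31,71/2], descend [2, 7]
    N2 x:[61/2,67/2] y:[31,65/2] z:[91/3,31] -> hit [31,31] leaf, test {P5@t=31}
    N7 x:[38,41] y:[31,71/2] z:[103/3,116/3] -> miss, prune
  N6 x:[57/2,63/2] y:[81/2,52] z:[24,27] -> miss, prune
  N8 x:[33,46] y:[71/2,43] z:[26,34] -> miss, prune

7 AABB tests over nodes [0, 1, 5, 2, 7, 6, 8]; 1 leaf entered; closest P5.

== RESULT ==
[0, 1, 5, 2, 7, 6, 8]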